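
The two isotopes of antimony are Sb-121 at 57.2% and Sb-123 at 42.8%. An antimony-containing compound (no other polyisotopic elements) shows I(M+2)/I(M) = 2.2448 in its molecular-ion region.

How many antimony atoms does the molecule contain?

For n independent Sb atoms, I(M+2)/I(M) = n · (abundance Sb-123) / (abundance Sb-121) = n · 0.428/0.572.
n = 2.2448 × 0.572/0.428 = 3.00 ≈ 3

3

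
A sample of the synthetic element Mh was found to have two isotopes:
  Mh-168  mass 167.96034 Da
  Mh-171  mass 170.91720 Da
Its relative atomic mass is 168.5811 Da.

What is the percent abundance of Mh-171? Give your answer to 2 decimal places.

20.99%

With x = fraction of Mh-168 (so Mh-171 is 1 − x):
167.96034·x + 170.91720·(1 − x) = 168.5811
(167.96034 − 170.91720)·x = 168.5811 − 170.91720
x = -2.33610 / -2.95686 = 0.79006 → 79.01% Mh-168, 20.99% Mh-171.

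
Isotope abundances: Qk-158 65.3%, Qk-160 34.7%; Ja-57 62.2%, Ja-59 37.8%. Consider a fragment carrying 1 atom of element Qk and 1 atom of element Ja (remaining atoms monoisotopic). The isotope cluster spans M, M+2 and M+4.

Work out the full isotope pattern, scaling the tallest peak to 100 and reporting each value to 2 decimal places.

87.79 : 100.00 : 28.35

Element Qk pattern (n=1): 0.6530 : 0.3470
Element Ja pattern (n=1): 0.6220 : 0.3780
Convolve the two distributions (both contribute in 2-u steps):
  M: 0.6530×0.6220 = 0.406166
  M+2: 0.6530×0.3780 + 0.3470×0.6220 = 0.462668
  M+4: 0.3470×0.3780 = 0.131166
Scale to base peak (0.462668) = 100: 87.79 : 100.00 : 28.35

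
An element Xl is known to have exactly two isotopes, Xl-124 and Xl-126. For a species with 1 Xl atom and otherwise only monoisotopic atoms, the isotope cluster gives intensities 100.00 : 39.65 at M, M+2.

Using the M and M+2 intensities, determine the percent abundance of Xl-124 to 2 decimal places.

Write p for the Xl-124 fraction. I(M+2)/I(M) = [C(1,1)·p^0·(1−p)] / p^1 = 1·(1−p)/p = 39.65/100.00 = 0.3965
(1−p)/p = 0.3965/1 = 0.3965  ⇒  p = 1/(1 + 0.3965) = 0.7161
Xl-124: 71.61%, Xl-126: 28.39%.

71.61%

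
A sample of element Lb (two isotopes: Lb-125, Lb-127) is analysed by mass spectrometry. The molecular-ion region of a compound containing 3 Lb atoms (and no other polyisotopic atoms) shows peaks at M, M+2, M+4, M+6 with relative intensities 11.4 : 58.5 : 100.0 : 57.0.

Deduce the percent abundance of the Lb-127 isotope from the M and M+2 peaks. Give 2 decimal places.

If p is the fraction of Lb that is Lb-125, then I(M+2)/I(M) = [C(3,1)·p^2·(1−p)] / p^3 = 3·(1−p)/p = 58.5/11.4 = 5.1316
(1−p)/p = 5.1316/3 = 1.7105  ⇒  p = 1/(1 + 1.7105) = 0.3689
Lb-125: 36.89%, Lb-127: 63.11%.

63.11%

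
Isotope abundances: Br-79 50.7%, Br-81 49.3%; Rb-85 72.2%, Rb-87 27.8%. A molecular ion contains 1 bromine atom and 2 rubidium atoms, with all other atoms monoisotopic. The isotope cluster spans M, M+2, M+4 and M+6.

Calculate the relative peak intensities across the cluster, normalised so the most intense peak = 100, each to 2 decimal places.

Bromine pattern (n=1): 0.5070 : 0.4930
Rubidium pattern (n=2): 0.521284 : 0.401432 : 0.077284
Convolve the two distributions (both contribute in 2-u steps):
  M: 0.5070×0.521284 = 0.264291
  M+2: 0.5070×0.401432 + 0.4930×0.521284 = 0.460519
  M+4: 0.5070×0.077284 + 0.4930×0.401432 = 0.237089
  M+6: 0.4930×0.077284 = 0.038101
Scale to base peak (0.460519) = 100: 57.39 : 100.00 : 51.48 : 8.27

57.39 : 100.00 : 51.48 : 8.27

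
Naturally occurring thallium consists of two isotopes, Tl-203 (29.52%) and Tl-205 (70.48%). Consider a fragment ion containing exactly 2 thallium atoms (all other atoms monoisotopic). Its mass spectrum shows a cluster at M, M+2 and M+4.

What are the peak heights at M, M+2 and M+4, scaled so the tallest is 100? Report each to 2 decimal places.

17.54 : 83.77 : 100.00

Each Tl atom is independently Tl-203 (p = 0.2952) or Tl-205 (q = 0.7048); the cluster is the binomial expansion (p + q)^2.
P(M) = 0.2952^2 = 0.087143
P(M+2) = 2 × 0.2952^1 × 0.7048^1 = 0.416114
P(M+4) = 0.7048^2 = 0.496743
The M+4 peak is largest (0.496743); scaling to 100 gives 17.54 : 83.77 : 100.00.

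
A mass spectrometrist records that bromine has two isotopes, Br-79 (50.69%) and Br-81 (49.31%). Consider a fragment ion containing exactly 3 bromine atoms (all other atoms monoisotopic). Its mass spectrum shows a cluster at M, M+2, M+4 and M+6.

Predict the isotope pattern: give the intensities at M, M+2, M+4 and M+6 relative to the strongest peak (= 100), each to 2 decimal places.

34.27 : 100.00 : 97.28 : 31.54

Expanding (0.5069 + 0.4931)^3:
P(M) = 0.5069^3 = 0.130247
P(M+2) = 3 × 0.5069^2 × 0.4931^1 = 0.380103
P(M+4) = 3 × 0.5069^1 × 0.4931^2 = 0.369755
P(M+6) = 0.4931^3 = 0.119896
The M+2 peak is largest (0.380103); scaling to 100 gives 34.27 : 100.00 : 97.28 : 31.54.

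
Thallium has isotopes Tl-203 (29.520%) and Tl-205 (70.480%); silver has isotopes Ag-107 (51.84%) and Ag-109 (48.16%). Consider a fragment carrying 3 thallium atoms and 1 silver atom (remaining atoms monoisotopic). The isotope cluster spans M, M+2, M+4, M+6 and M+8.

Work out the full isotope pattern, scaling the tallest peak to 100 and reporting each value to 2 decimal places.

3.39 : 27.43 : 80.53 : 100.00 : 42.86

Thallium pattern (n=3): 0.02572463 : 0.18425524 : 0.43991564 : 0.35010449
Silver pattern (n=1): 0.5184 : 0.4816
Convolve the two distributions (both contribute in 2-u steps):
  M: 0.02572463×0.5184 = 0.013336
  M+2: 0.02572463×0.4816 + 0.18425524×0.5184 = 0.107907
  M+4: 0.18425524×0.4816 + 0.43991564×0.5184 = 0.316790
  M+6: 0.43991564×0.4816 + 0.35010449×0.5184 = 0.393358
  M+8: 0.35010449×0.4816 = 0.168610
Scale to base peak (0.393358) = 100: 3.39 : 27.43 : 80.53 : 100.00 : 42.86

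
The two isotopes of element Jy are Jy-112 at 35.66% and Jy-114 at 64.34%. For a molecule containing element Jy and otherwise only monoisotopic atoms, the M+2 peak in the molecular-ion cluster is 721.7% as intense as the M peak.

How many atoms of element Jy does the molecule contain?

The M+2/M ratio from n Jy atoms is n · q/p = n · 0.6434/0.3566.
n = 7.217 × 0.3566/0.6434 = 4.00 ≈ 4

4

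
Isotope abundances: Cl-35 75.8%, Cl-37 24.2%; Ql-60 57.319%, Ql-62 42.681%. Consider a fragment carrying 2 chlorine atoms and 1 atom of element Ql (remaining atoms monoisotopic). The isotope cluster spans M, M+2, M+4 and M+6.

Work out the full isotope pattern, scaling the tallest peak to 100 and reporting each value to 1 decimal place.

Chlorine pattern (n=2): 0.574564 : 0.366872 : 0.058564
Element Ql pattern (n=1): 0.57319 : 0.42681
Convolve the two distributions (both contribute in 2-u steps):
  M: 0.574564×0.57319 = 0.329334
  M+2: 0.574564×0.42681 + 0.366872×0.57319 = 0.455517
  M+4: 0.366872×0.42681 + 0.058564×0.57319 = 0.190153
  M+6: 0.058564×0.42681 = 0.024996
Scale to base peak (0.455517) = 100: 72.3 : 100.0 : 41.7 : 5.5

72.3 : 100.0 : 41.7 : 5.5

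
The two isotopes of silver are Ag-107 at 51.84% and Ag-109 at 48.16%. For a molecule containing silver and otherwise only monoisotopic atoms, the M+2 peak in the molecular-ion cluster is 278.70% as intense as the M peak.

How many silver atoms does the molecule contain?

3

For n independent Ag atoms, I(M+2)/I(M) = n · (abundance Ag-109) / (abundance Ag-107) = n · 0.4816/0.5184.
n = 2.7870 × 0.5184/0.4816 = 3.00 ≈ 3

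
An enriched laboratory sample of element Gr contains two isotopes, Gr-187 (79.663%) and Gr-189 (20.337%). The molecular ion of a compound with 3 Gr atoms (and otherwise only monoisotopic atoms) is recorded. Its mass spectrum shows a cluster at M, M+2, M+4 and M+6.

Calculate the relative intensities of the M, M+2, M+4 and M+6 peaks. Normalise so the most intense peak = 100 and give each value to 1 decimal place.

100.0 : 76.6 : 19.6 : 1.7

Expanding (0.79663 + 0.20337)^3:
P(M) = 0.79663^3 = 0.505557
P(M+2) = 3 × 0.79663^2 × 0.20337^1 = 0.387188
P(M+4) = 3 × 0.79663^1 × 0.20337^2 = 0.098844
P(M+6) = 0.20337^3 = 0.008411
The M peak is largest (0.505557); scaling to 100 gives 100.0 : 76.6 : 19.6 : 1.7.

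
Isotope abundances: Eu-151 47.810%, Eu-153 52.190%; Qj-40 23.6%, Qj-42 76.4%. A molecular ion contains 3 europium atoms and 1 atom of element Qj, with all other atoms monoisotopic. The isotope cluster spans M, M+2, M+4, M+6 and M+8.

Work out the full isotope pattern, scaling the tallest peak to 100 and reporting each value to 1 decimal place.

Europium pattern (n=3): 0.10928391 : 0.3578871 : 0.39067407 : 0.14215492
Element Qj pattern (n=1): 0.2360 : 0.7640
Convolve the two distributions (both contribute in 2-u steps):
  M: 0.10928391×0.2360 = 0.025791
  M+2: 0.10928391×0.7640 + 0.3578871×0.2360 = 0.167954
  M+4: 0.3578871×0.7640 + 0.39067407×0.2360 = 0.365625
  M+6: 0.39067407×0.7640 + 0.14215492×0.2360 = 0.332024
  M+8: 0.14215492×0.7640 = 0.108606
Scale to base peak (0.365625) = 100: 7.1 : 45.9 : 100.0 : 90.8 : 29.7

7.1 : 45.9 : 100.0 : 90.8 : 29.7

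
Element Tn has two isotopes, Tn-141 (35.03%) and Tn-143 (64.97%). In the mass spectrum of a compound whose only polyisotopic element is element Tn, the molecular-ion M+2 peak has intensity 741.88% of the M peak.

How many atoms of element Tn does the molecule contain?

With n Tn atoms, P(M+2)/P(M) = C(n,1)·p^(n−1)q / p^n = n·q/p = n · 0.6497/0.3503.
n = 7.4188 × 0.3503/0.6497 = 4.00 ≈ 4

4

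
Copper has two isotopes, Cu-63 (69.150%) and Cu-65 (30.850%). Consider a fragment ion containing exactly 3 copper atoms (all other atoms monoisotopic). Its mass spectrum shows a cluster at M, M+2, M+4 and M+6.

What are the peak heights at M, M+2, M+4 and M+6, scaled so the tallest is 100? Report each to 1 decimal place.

The 3 Cu atoms are independent, so intensities follow the terms of (0.69150 + 0.30850)^3.
P(M) = 0.69150^3 = 0.330656
P(M+2) = 3 × 0.69150^2 × 0.30850^1 = 0.442548
P(M+4) = 3 × 0.69150^1 × 0.30850^2 = 0.197435
P(M+6) = 0.30850^3 = 0.029361
The M+2 peak is largest (0.442548); scaling to 100 gives 74.7 : 100.0 : 44.6 : 6.6.

74.7 : 100.0 : 44.6 : 6.6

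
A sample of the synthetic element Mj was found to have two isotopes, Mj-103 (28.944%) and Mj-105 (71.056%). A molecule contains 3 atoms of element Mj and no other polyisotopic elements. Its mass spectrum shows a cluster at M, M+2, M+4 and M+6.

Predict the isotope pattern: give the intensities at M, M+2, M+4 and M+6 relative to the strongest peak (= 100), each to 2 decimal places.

5.53 : 40.73 : 100.00 : 81.83

Expanding (0.28944 + 0.71056)^3:
P(M) = 0.28944^3 = 0.024248
P(M+2) = 3 × 0.28944^2 × 0.71056^1 = 0.178583
P(M+4) = 3 × 0.28944^1 × 0.71056^2 = 0.438411
P(M+6) = 0.71056^3 = 0.358759
The M+4 peak is largest (0.438411); scaling to 100 gives 5.53 : 40.73 : 100.00 : 81.83.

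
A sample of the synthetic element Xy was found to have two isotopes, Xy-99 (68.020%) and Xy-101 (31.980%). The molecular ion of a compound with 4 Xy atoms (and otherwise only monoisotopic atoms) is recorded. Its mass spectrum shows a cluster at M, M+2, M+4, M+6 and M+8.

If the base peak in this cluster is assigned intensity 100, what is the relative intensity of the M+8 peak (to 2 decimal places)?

Binomial terms of (0.68020 + 0.31980)^4: M 0.2141, M+2 0.4026, M+4 0.2839, M+6 0.0890, M+8 0.0105 → M+2 is the base peak.
P(M+2) = C(4,1) × 0.68020^3 × 0.31980^1 = 4 × 0.31470952 × 0.3198 = 0.402576 (base)
P(M+8) = C(4,4) × 0.68020^0 × 0.31980^4 = 1 × 1.0000 × 0.01045957 = 0.010460
Relative intensity = 0.010460 / 0.402576 × 100 = 2.60

2.60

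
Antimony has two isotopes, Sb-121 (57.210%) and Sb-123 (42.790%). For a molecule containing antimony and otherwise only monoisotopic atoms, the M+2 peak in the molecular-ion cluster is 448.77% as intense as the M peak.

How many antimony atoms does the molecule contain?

6

For n independent Sb atoms, I(M+2)/I(M) = n · (abundance Sb-123) / (abundance Sb-121) = n · 0.42790/0.57210.
n = 4.4877 × 0.57210/0.42790 = 6.00 ≈ 6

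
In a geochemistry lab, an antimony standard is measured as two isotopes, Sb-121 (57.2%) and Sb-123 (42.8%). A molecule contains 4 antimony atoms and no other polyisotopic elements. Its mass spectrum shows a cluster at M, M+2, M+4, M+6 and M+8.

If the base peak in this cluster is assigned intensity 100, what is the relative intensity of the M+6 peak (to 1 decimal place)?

Term probabilities: M 0.1070, M+2 0.3204, M+4 0.3596, M+6 0.1794, M+8 0.0336. Base peak = M+4.
P(M+4) = C(4,2) × 0.572^2 × 0.428^2 = 6 × 0.327184 × 0.183184 = 0.359609 (base)
P(M+6) = C(4,3) × 0.572^1 × 0.428^3 = 4 × 0.5720 × 0.07840275 = 0.179385
Relative intensity = 0.179385 / 0.359609 × 100 = 49.9

49.9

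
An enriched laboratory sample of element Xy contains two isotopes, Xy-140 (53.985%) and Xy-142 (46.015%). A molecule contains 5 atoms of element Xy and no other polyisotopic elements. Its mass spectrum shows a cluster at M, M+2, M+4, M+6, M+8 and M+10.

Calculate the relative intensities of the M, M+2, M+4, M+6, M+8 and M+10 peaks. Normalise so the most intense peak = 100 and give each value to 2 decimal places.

13.76 : 58.66 : 100.00 : 85.24 : 36.33 : 6.19

Each Xy atom is independently Xy-140 (p = 0.53985) or Xy-142 (q = 0.46015); the cluster is the binomial expansion (p + q)^5.
P(M) = 0.53985^5 = 0.045853
P(M+2) = 5 × 0.53985^4 × 0.46015^1 = 0.195417
P(M+4) = 10 × 0.53985^3 × 0.46015^2 = 0.333133
P(M+6) = 10 × 0.53985^2 × 0.46015^3 = 0.283952
P(M+8) = 5 × 0.53985^1 × 0.46015^4 = 0.121015
P(M+10) = 0.46015^5 = 0.020630
The M+4 peak is largest (0.333133); scaling to 100 gives 13.76 : 58.66 : 100.00 : 85.24 : 36.33 : 6.19.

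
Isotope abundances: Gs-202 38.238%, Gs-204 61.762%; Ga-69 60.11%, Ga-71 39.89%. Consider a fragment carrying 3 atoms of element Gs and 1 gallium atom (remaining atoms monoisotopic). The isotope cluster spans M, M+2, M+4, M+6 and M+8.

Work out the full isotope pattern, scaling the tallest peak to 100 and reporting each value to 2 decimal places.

Element Gs pattern (n=3): 0.05590949 : 0.27091493 : 0.43758167 : 0.23559391
Gallium pattern (n=1): 0.6011 : 0.3989
Convolve the two distributions (both contribute in 2-u steps):
  M: 0.05590949×0.6011 = 0.033607
  M+2: 0.05590949×0.3989 + 0.27091493×0.6011 = 0.185149
  M+4: 0.27091493×0.3989 + 0.43758167×0.6011 = 0.371098
  M+6: 0.43758167×0.3989 + 0.23559391×0.6011 = 0.316167
  M+8: 0.23559391×0.3989 = 0.093978
Scale to base peak (0.371098) = 100: 9.06 : 49.89 : 100.00 : 85.20 : 25.32

9.06 : 49.89 : 100.00 : 85.20 : 25.32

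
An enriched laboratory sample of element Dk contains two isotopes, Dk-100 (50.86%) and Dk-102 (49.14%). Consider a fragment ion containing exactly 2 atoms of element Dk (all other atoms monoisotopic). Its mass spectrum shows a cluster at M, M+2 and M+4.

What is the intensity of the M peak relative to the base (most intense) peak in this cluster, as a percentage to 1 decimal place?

(0.5086 + 0.4914)^2 gives M 0.2587, M+2 0.4999, M+4 0.2415; the largest is M+2.
P(M+2) = C(2,1) × 0.5086^1 × 0.4914^1 = 2 × 0.5086 × 0.4914 = 0.499852 (base)
P(M) = C(2,0) × 0.5086^2 × 0.4914^0 = 1 × 0.25867396 × 1.0000 = 0.258674
Relative intensity = 0.258674 / 0.499852 × 100 = 51.8

51.8%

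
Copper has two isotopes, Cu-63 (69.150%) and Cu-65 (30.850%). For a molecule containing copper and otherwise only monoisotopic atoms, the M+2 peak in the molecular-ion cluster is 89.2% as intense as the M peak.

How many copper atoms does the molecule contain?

2

With n Cu atoms, P(M+2)/P(M) = C(n,1)·p^(n−1)q / p^n = n·q/p = n · 0.30850/0.69150.
n = 0.892 × 0.69150/0.30850 = 2.00 ≈ 2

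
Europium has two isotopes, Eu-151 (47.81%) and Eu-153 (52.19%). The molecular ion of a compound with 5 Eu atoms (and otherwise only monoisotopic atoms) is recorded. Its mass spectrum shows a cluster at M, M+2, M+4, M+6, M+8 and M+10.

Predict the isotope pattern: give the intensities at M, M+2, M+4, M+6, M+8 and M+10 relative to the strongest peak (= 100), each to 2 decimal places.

7.69 : 41.96 : 91.61 : 100.00 : 54.58 : 11.92

The 5 Eu atoms are independent, so intensities follow the terms of (0.4781 + 0.5219)^5.
P(M) = 0.4781^5 = 0.024980
P(M+2) = 5 × 0.4781^4 × 0.5219^1 = 0.136343
P(M+4) = 10 × 0.4781^3 × 0.5219^2 = 0.297667
P(M+6) = 10 × 0.4781^2 × 0.5219^3 = 0.324937
P(M+8) = 5 × 0.4781^1 × 0.5219^4 = 0.177353
P(M+10) = 0.5219^5 = 0.038720
The M+6 peak is largest (0.324937); scaling to 100 gives 7.69 : 41.96 : 91.61 : 100.00 : 54.58 : 11.92.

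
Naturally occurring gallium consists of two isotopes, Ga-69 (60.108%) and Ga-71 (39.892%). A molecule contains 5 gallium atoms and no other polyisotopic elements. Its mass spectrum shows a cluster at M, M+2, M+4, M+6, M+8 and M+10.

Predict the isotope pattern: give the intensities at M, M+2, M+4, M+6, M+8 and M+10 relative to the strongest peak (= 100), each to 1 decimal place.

22.7 : 75.3 : 100.0 : 66.4 : 22.0 : 2.9

Expanding (0.60108 + 0.39892)^5:
P(M) = 0.60108^5 = 0.078462
P(M+2) = 5 × 0.60108^4 × 0.39892^1 = 0.260366
P(M+4) = 10 × 0.60108^3 × 0.39892^2 = 0.345596
P(M+6) = 10 × 0.60108^2 × 0.39892^3 = 0.229362
P(M+8) = 5 × 0.60108^1 × 0.39892^4 = 0.076111
P(M+10) = 0.39892^5 = 0.010103
The M+4 peak is largest (0.345596); scaling to 100 gives 22.7 : 75.3 : 100.0 : 66.4 : 22.0 : 2.9.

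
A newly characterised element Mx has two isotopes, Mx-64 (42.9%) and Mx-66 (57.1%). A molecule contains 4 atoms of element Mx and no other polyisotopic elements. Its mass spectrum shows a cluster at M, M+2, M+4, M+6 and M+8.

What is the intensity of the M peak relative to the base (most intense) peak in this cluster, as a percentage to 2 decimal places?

9.41%

Binomial terms of (0.429 + 0.571)^4: M 0.0339, M+2 0.1803, M+4 0.3600, M+6 0.3195, M+8 0.1063 → M+4 is the base peak.
P(M+4) = C(4,2) × 0.429^2 × 0.571^2 = 6 × 0.184041 × 0.326041 = 0.360029 (base)
P(M) = C(4,0) × 0.429^4 × 0.571^0 = 1 × 0.03387109 × 1.0000 = 0.033871
Relative intensity = 0.033871 / 0.360029 × 100 = 9.41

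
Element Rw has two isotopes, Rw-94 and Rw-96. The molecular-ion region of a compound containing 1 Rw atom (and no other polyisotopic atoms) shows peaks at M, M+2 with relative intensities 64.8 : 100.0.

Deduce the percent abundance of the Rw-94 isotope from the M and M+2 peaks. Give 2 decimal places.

Let p = fractional abundance of Rw-94. I(M+2)/I(M) = [C(1,1)·p^0·(1−p)] / p^1 = 1·(1−p)/p = 100.0/64.8 = 1.5432
(1−p)/p = 1.5432/1 = 1.5432  ⇒  p = 1/(1 + 1.5432) = 0.3932
Rw-94: 39.32%, Rw-96: 60.68%.

39.32%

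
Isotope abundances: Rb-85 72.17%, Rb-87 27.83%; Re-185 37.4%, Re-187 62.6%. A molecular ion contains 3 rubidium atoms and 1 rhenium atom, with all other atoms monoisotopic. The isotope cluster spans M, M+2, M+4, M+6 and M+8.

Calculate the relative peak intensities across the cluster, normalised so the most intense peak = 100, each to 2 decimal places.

Rubidium pattern (n=3): 0.37589809 : 0.43485841 : 0.16768892 : 0.02155458
Rhenium pattern (n=1): 0.3740 : 0.6260
Convolve the two distributions (both contribute in 2-u steps):
  M: 0.37589809×0.3740 = 0.140586
  M+2: 0.37589809×0.6260 + 0.43485841×0.3740 = 0.397949
  M+4: 0.43485841×0.6260 + 0.16768892×0.3740 = 0.334937
  M+6: 0.16768892×0.6260 + 0.02155458×0.3740 = 0.113035
  M+8: 0.02155458×0.6260 = 0.013493
Scale to base peak (0.397949) = 100: 35.33 : 100.00 : 84.17 : 28.40 : 3.39

35.33 : 100.00 : 84.17 : 28.40 : 3.39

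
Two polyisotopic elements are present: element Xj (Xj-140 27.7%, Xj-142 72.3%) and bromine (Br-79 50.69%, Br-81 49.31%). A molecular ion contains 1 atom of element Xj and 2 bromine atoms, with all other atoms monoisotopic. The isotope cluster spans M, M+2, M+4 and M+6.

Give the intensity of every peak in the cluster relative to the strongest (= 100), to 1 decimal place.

16.6 : 75.6 : 100.0 : 41.0

Element Xj pattern (n=1): 0.2770 : 0.7230
Bromine pattern (n=2): 0.25694761 : 0.49990478 : 0.24314761
Convolve the two distributions (both contribute in 2-u steps):
  M: 0.2770×0.25694761 = 0.071174
  M+2: 0.2770×0.49990478 + 0.7230×0.25694761 = 0.324247
  M+4: 0.2770×0.24314761 + 0.7230×0.49990478 = 0.428783
  M+6: 0.7230×0.24314761 = 0.175796
Scale to base peak (0.428783) = 100: 16.6 : 75.6 : 100.0 : 41.0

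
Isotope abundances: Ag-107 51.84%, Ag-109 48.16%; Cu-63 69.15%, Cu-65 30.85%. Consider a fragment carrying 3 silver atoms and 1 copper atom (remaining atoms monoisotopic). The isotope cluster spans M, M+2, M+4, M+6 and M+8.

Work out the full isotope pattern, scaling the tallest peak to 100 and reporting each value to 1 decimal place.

Silver pattern (n=3): 0.13931407 : 0.38827347 : 0.36071085 : 0.11170161
Copper pattern (n=1): 0.6915 : 0.3085
Convolve the two distributions (both contribute in 2-u steps):
  M: 0.13931407×0.6915 = 0.096336
  M+2: 0.13931407×0.3085 + 0.38827347×0.6915 = 0.311469
  M+4: 0.38827347×0.3085 + 0.36071085×0.6915 = 0.369214
  M+6: 0.36071085×0.3085 + 0.11170161×0.6915 = 0.188521
  M+8: 0.11170161×0.3085 = 0.034460
Scale to base peak (0.369214) = 100: 26.1 : 84.4 : 100.0 : 51.1 : 9.3

26.1 : 84.4 : 100.0 : 51.1 : 9.3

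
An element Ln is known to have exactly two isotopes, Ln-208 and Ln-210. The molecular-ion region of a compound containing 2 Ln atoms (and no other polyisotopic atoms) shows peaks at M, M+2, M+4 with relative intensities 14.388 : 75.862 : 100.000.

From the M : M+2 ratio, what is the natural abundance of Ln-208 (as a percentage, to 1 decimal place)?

27.5%

Let p = fractional abundance of Ln-208. I(M+2)/I(M) = [C(2,1)·p^1·(1−p)] / p^2 = 2·(1−p)/p = 75.862/14.388 = 5.2726
(1−p)/p = 5.2726/2 = 2.6363  ⇒  p = 1/(1 + 2.6363) = 0.2750
Ln-208: 27.5%, Ln-210: 72.5%.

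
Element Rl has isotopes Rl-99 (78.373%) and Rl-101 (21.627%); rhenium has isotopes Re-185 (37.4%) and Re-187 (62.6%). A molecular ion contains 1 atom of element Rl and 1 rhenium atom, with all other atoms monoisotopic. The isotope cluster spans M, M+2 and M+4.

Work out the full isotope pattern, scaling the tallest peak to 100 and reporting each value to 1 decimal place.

Element Rl pattern (n=1): 0.78373 : 0.21627
Rhenium pattern (n=1): 0.3740 : 0.6260
Convolve the two distributions (both contribute in 2-u steps):
  M: 0.78373×0.3740 = 0.293115
  M+2: 0.78373×0.6260 + 0.21627×0.3740 = 0.571500
  M+4: 0.21627×0.6260 = 0.135385
Scale to base peak (0.571500) = 100: 51.3 : 100.0 : 23.7

51.3 : 100.0 : 23.7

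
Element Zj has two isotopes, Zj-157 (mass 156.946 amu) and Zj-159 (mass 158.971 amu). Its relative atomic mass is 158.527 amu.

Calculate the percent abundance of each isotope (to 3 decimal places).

Zj-157: 21.926%, Zj-159: 78.074%

With x = fraction of Zj-157 (so Zj-159 is 1 − x):
156.946·x + 158.971·(1 − x) = 158.527
(156.946 − 158.971)·x = 158.527 − 158.971
x = -0.444 / -2.025 = 0.21926 → 21.926% Zj-157, 78.074% Zj-159.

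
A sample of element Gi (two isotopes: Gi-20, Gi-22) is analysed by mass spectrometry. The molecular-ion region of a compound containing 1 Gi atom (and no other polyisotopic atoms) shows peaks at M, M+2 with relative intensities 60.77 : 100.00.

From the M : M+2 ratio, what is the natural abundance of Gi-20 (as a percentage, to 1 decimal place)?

Let p = fractional abundance of Gi-20. I(M+2)/I(M) = [C(1,1)·p^0·(1−p)] / p^1 = 1·(1−p)/p = 100.00/60.77 = 1.6455
(1−p)/p = 1.6455/1 = 1.6455  ⇒  p = 1/(1 + 1.6455) = 0.3780
Gi-20: 37.8%, Gi-22: 62.2%.

37.8%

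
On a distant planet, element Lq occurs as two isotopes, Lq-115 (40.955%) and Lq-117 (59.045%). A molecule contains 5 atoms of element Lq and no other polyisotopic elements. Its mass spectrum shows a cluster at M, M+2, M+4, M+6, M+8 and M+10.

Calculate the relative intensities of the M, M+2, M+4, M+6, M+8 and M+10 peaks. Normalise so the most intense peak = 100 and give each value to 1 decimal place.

3.3 : 24.1 : 69.4 : 100.0 : 72.1 : 20.8

Each Lq atom is independently Lq-115 (p = 0.40955) or Lq-117 (q = 0.59045); the cluster is the binomial expansion (p + q)^5.
P(M) = 0.40955^5 = 0.011522
P(M+2) = 5 × 0.40955^4 × 0.59045^1 = 0.083058
P(M+4) = 10 × 0.40955^3 × 0.59045^2 = 0.239490
P(M+6) = 10 × 0.40955^2 × 0.59045^3 = 0.345273
P(M+8) = 5 × 0.40955^1 × 0.59045^4 = 0.248891
P(M+10) = 0.59045^5 = 0.071765
The M+6 peak is largest (0.345273); scaling to 100 gives 3.3 : 24.1 : 69.4 : 100.0 : 72.1 : 20.8.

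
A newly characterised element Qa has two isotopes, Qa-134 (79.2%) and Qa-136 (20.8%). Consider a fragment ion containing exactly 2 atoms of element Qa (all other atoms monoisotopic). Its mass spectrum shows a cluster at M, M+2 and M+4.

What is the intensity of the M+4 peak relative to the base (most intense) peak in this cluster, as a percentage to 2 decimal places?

Binomial terms of (0.792 + 0.208)^2: M 0.6273, M+2 0.3295, M+4 0.0433 → M is the base peak.
P(M) = C(2,0) × 0.792^2 × 0.208^0 = 1 × 0.627264 × 1.0000 = 0.627264 (base)
P(M+4) = C(2,2) × 0.792^0 × 0.208^2 = 1 × 1.0000 × 0.043264 = 0.043264
Relative intensity = 0.043264 / 0.627264 × 100 = 6.90

6.90%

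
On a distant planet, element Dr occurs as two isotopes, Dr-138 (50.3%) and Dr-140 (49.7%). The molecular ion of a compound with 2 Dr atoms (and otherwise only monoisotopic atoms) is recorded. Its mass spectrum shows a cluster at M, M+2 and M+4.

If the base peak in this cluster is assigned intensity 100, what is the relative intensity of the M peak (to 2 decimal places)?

50.60

(0.503 + 0.497)^2 gives M 0.2530, M+2 0.5000, M+4 0.2470; the largest is M+2.
P(M+2) = C(2,1) × 0.503^1 × 0.497^1 = 2 × 0.5030 × 0.4970 = 0.499982 (base)
P(M) = C(2,0) × 0.503^2 × 0.497^0 = 1 × 0.253009 × 1.0000 = 0.253009
Relative intensity = 0.253009 / 0.499982 × 100 = 50.60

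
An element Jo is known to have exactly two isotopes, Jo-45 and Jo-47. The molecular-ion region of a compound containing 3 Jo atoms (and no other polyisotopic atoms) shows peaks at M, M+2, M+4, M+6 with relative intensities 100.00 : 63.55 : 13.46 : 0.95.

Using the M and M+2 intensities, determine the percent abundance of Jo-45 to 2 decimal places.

Write p for the Jo-45 fraction. I(M+2)/I(M) = [C(3,1)·p^2·(1−p)] / p^3 = 3·(1−p)/p = 63.55/100.00 = 0.6355
(1−p)/p = 0.6355/3 = 0.2118  ⇒  p = 1/(1 + 0.2118) = 0.8252
Jo-45: 82.52%, Jo-47: 17.48%.

82.52%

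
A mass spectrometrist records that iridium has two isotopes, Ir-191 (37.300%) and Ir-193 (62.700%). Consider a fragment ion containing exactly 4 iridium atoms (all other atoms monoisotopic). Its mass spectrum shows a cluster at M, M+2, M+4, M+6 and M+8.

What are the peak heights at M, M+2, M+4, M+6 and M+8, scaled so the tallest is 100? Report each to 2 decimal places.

The 4 Ir atoms are independent, so intensities follow the terms of (0.37300 + 0.62700)^4.
P(M) = 0.37300^4 = 0.019357
P(M+2) = 4 × 0.37300^3 × 0.62700^1 = 0.130153
P(M+4) = 6 × 0.37300^2 × 0.62700^2 = 0.328174
P(M+6) = 4 × 0.37300^1 × 0.62700^3 = 0.367766
P(M+8) = 0.62700^4 = 0.154550
The M+6 peak is largest (0.367766); scaling to 100 gives 5.26 : 35.39 : 89.23 : 100.00 : 42.02.

5.26 : 35.39 : 89.23 : 100.00 : 42.02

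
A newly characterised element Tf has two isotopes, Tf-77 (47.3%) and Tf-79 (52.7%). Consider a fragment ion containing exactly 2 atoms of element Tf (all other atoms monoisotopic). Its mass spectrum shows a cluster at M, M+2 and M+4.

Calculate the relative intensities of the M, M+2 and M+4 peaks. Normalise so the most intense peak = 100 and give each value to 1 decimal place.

Expanding (0.473 + 0.527)^2:
P(M) = 0.473^2 = 0.223729
P(M+2) = 2 × 0.473^1 × 0.527^1 = 0.498542
P(M+4) = 0.527^2 = 0.277729
The M+2 peak is largest (0.498542); scaling to 100 gives 44.9 : 100.0 : 55.7.

44.9 : 100.0 : 55.7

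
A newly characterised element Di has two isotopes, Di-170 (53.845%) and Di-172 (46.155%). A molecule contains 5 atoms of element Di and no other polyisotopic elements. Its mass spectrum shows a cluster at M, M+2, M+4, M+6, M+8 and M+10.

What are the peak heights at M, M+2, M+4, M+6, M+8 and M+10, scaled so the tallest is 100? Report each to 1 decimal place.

The 5 Di atoms are independent, so intensities follow the terms of (0.53845 + 0.46155)^5.
P(M) = 0.53845^5 = 0.045261
P(M+2) = 5 × 0.53845^4 × 0.46155^1 = 0.193986
P(M+4) = 10 × 0.53845^3 × 0.46155^2 = 0.332563
P(M+6) = 10 × 0.53845^2 × 0.46155^3 = 0.285067
P(M+8) = 5 × 0.53845^1 × 0.46155^4 = 0.122177
P(M+10) = 0.46155^5 = 0.020946
The M+4 peak is largest (0.332563); scaling to 100 gives 13.6 : 58.3 : 100.0 : 85.7 : 36.7 : 6.3.

13.6 : 58.3 : 100.0 : 85.7 : 36.7 : 6.3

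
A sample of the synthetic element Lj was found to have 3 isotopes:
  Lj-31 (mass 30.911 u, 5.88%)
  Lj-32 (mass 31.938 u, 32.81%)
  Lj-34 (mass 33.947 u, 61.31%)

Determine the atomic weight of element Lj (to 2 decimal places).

33.11 u

The abundance-weighted mean is 0.0588 × 30.911 + 0.3281 × 31.938 + 0.6131 × 33.947
= 1.8176 + 10.4789 + 20.8129 = 33.1094 u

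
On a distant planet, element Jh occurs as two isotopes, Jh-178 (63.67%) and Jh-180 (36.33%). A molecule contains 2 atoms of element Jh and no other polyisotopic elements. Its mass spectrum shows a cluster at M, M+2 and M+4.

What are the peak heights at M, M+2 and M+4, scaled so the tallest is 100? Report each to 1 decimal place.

Expanding (0.6367 + 0.3633)^2:
P(M) = 0.6367^2 = 0.405387
P(M+2) = 2 × 0.6367^1 × 0.3633^1 = 0.462626
P(M+4) = 0.3633^2 = 0.131987
The M+2 peak is largest (0.462626); scaling to 100 gives 87.6 : 100.0 : 28.5.

87.6 : 100.0 : 28.5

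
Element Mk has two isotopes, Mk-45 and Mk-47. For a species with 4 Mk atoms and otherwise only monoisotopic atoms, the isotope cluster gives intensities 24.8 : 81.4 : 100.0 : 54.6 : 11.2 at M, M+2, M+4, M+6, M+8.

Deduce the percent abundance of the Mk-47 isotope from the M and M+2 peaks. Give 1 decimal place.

45.1%

Let p = fractional abundance of Mk-45. I(M+2)/I(M) = [C(4,1)·p^3·(1−p)] / p^4 = 4·(1−p)/p = 81.4/24.8 = 3.2823
(1−p)/p = 3.2823/4 = 0.8206  ⇒  p = 1/(1 + 0.8206) = 0.5493
Mk-45: 54.9%, Mk-47: 45.1%.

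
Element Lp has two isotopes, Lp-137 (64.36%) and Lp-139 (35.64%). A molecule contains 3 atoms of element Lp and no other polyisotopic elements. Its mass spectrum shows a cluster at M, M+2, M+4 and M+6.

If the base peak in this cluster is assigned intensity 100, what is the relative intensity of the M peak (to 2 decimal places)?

60.19

Binomial terms of (0.6436 + 0.3564)^3: M 0.2666, M+2 0.4429, M+4 0.2453, M+6 0.0453 → M+2 is the base peak.
P(M+2) = C(3,1) × 0.6436^2 × 0.3564^1 = 3 × 0.41422096 × 0.3564 = 0.442885 (base)
P(M) = C(3,0) × 0.6436^3 × 0.3564^0 = 1 × 0.26659261 × 1.0000 = 0.266593
Relative intensity = 0.266593 / 0.442885 × 100 = 60.19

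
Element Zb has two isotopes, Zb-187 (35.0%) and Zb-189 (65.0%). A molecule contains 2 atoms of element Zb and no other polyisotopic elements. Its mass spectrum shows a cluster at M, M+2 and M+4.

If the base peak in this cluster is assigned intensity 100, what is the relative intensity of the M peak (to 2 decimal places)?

Term probabilities: M 0.1225, M+2 0.4550, M+4 0.4225. Base peak = M+2.
P(M+2) = C(2,1) × 0.350^1 × 0.650^1 = 2 × 0.3500 × 0.6500 = 0.455000 (base)
P(M) = C(2,0) × 0.350^2 × 0.650^0 = 1 × 0.1225 × 1.0000 = 0.122500
Relative intensity = 0.122500 / 0.455000 × 100 = 26.92

26.92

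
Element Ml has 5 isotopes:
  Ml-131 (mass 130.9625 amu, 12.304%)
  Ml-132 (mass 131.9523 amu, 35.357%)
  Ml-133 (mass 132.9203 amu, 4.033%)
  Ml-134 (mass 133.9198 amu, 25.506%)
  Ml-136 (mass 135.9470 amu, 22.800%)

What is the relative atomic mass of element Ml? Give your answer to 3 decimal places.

Ar = Σ fᵢ·mᵢ = 0.12304 × 130.9625 + 0.35357 × 131.9523 + 0.04033 × 132.9203 + 0.25506 × 133.9198 + 0.22800 × 135.9470
= 16.11363 + 46.65437 + 5.36068 + 34.15758 + 30.99592 = 133.28218 amu

133.282 amu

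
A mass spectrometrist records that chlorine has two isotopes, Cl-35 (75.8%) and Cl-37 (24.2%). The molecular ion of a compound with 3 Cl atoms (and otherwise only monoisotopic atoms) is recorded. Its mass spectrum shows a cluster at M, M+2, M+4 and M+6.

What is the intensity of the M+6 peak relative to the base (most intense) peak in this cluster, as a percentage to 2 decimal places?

3.25%

Binomial terms of (0.758 + 0.242)^3: M 0.4355, M+2 0.4171, M+4 0.1332, M+6 0.0142 → M is the base peak.
P(M) = C(3,0) × 0.758^3 × 0.242^0 = 1 × 0.43551951 × 1.0000 = 0.435520 (base)
P(M+6) = C(3,3) × 0.758^0 × 0.242^3 = 1 × 1.0000 × 0.01417249 = 0.014172
Relative intensity = 0.014172 / 0.435520 × 100 = 3.25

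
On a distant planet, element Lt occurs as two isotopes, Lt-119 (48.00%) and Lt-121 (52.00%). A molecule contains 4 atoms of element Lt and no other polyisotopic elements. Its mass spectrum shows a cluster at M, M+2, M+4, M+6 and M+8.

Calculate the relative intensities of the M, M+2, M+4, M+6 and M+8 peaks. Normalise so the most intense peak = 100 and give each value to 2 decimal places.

14.20 : 61.54 : 100.00 : 72.22 : 19.56

The 4 Lt atoms are independent, so intensities follow the terms of (0.4800 + 0.5200)^4.
P(M) = 0.4800^4 = 0.053084
P(M+2) = 4 × 0.4800^3 × 0.5200^1 = 0.230031
P(M+4) = 6 × 0.4800^2 × 0.5200^2 = 0.373801
P(M+6) = 4 × 0.4800^1 × 0.5200^3 = 0.269967
P(M+8) = 0.5200^4 = 0.073116
The M+4 peak is largest (0.373801); scaling to 100 gives 14.20 : 61.54 : 100.00 : 72.22 : 19.56.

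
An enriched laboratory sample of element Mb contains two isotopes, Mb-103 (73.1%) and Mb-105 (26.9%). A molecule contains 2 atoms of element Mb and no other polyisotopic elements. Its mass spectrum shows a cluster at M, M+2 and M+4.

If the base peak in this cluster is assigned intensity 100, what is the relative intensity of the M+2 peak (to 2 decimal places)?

(0.731 + 0.269)^2 gives M 0.5344, M+2 0.3933, M+4 0.0724; the largest is M.
P(M) = C(2,0) × 0.731^2 × 0.269^0 = 1 × 0.534361 × 1.0000 = 0.534361 (base)
P(M+2) = C(2,1) × 0.731^1 × 0.269^1 = 2 × 0.7310 × 0.2690 = 0.393278
Relative intensity = 0.393278 / 0.534361 × 100 = 73.60

73.60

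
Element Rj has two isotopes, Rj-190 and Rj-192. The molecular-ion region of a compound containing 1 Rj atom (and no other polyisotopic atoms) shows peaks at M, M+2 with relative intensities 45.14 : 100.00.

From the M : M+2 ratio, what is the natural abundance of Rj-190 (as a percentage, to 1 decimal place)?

If p is the fraction of Rj that is Rj-190, then I(M+2)/I(M) = [C(1,1)·p^0·(1−p)] / p^1 = 1·(1−p)/p = 100.00/45.14 = 2.2153
(1−p)/p = 2.2153/1 = 2.2153  ⇒  p = 1/(1 + 2.2153) = 0.3110
Rj-190: 31.1%, Rj-192: 68.9%.

31.1%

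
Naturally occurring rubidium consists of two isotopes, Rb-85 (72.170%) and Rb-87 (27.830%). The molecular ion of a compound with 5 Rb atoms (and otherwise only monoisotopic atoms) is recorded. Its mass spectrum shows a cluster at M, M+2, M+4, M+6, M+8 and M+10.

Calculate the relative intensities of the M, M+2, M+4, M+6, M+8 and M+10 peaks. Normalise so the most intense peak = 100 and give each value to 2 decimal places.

51.86 : 100.00 : 77.12 : 29.74 : 5.73 : 0.44

The 5 Rb atoms are independent, so intensities follow the terms of (0.72170 + 0.27830)^5.
P(M) = 0.72170^5 = 0.195787
P(M+2) = 5 × 0.72170^4 × 0.27830^1 = 0.377494
P(M+4) = 10 × 0.72170^3 × 0.27830^2 = 0.291136
P(M+6) = 10 × 0.72170^2 × 0.27830^3 = 0.112267
P(M+8) = 5 × 0.72170^1 × 0.27830^4 = 0.021646
P(M+10) = 0.27830^5 = 0.001669
The M+2 peak is largest (0.377494); scaling to 100 gives 51.86 : 100.00 : 77.12 : 29.74 : 5.73 : 0.44.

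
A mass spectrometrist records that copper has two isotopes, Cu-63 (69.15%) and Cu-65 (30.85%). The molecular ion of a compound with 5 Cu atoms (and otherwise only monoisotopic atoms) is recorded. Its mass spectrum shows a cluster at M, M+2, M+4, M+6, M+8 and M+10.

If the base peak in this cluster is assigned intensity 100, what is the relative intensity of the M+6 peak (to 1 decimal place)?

Term probabilities: M 0.1581, M+2 0.3527, M+4 0.3147, M+6 0.1404, M+8 0.0313, M+10 0.0028. Base peak = M+2.
P(M+2) = C(5,1) × 0.6915^4 × 0.3085^1 = 5 × 0.2286487 × 0.3085 = 0.352691 (base)
P(M+6) = C(5,3) × 0.6915^2 × 0.3085^3 = 10 × 0.47817225 × 0.02936064 = 0.140394
Relative intensity = 0.140394 / 0.352691 × 100 = 39.8

39.8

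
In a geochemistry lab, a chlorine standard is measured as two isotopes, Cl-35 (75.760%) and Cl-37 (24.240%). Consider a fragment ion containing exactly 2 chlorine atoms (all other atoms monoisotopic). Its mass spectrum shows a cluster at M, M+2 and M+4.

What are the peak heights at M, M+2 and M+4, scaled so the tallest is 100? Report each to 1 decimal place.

Each Cl atom is independently Cl-35 (p = 0.75760) or Cl-37 (q = 0.24240); the cluster is the binomial expansion (p + q)^2.
P(M) = 0.75760^2 = 0.573958
P(M+2) = 2 × 0.75760^1 × 0.24240^1 = 0.367284
P(M+4) = 0.24240^2 = 0.058758
The M peak is largest (0.573958); scaling to 100 gives 100.0 : 64.0 : 10.2.

100.0 : 64.0 : 10.2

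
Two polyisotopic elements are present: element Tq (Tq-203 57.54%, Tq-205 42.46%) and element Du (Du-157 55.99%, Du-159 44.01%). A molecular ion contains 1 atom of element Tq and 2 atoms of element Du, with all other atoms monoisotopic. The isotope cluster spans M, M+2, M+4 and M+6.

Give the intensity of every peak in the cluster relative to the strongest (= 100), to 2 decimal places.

43.29 : 100.00 : 76.97 : 19.74

Element Tq pattern (n=1): 0.5754 : 0.4246
Element Du pattern (n=2): 0.31348801 : 0.49282398 : 0.19368801
Convolve the two distributions (both contribute in 2-u steps):
  M: 0.5754×0.31348801 = 0.180381
  M+2: 0.5754×0.49282398 + 0.4246×0.31348801 = 0.416678
  M+4: 0.5754×0.19368801 + 0.4246×0.49282398 = 0.320701
  M+6: 0.4246×0.19368801 = 0.082240
Scale to base peak (0.416678) = 100: 43.29 : 100.00 : 76.97 : 19.74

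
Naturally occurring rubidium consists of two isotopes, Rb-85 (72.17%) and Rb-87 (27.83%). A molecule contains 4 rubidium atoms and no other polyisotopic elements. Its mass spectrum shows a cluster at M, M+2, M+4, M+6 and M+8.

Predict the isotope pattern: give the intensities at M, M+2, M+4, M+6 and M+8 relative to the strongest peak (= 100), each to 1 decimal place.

64.8 : 100.0 : 57.8 : 14.9 : 1.4

The 4 Rb atoms are independent, so intensities follow the terms of (0.7217 + 0.2783)^4.
P(M) = 0.7217^4 = 0.271286
P(M+2) = 4 × 0.7217^3 × 0.2783^1 = 0.418450
P(M+4) = 6 × 0.7217^2 × 0.2783^2 = 0.242042
P(M+6) = 4 × 0.7217^1 × 0.2783^3 = 0.062224
P(M+8) = 0.2783^4 = 0.005999
The M+2 peak is largest (0.418450); scaling to 100 gives 64.8 : 100.0 : 57.8 : 14.9 : 1.4.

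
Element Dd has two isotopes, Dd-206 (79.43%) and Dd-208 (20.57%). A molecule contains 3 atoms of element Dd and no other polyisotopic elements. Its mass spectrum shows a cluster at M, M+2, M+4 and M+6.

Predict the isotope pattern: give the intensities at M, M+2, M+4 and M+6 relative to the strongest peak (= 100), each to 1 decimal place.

The 3 Dd atoms are independent, so intensities follow the terms of (0.7943 + 0.2057)^3.
P(M) = 0.7943^3 = 0.501134
P(M+2) = 3 × 0.7943^2 × 0.2057^1 = 0.389336
P(M+4) = 3 × 0.7943^1 × 0.2057^2 = 0.100826
P(M+6) = 0.2057^3 = 0.008704
The M peak is largest (0.501134); scaling to 100 gives 100.0 : 77.7 : 20.1 : 1.7.

100.0 : 77.7 : 20.1 : 1.7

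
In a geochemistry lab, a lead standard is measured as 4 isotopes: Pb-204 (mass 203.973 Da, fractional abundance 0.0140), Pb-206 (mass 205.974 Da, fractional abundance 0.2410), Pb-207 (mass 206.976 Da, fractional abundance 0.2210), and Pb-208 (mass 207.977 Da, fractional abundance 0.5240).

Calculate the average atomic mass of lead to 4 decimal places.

Average mass = Σ (abundance × isotope mass) = 0.0140 × 203.973 + 0.2410 × 205.974 + 0.2210 × 206.976 + 0.5240 × 207.977
= 2.85562 + 49.63973 + 45.74170 + 108.97995 = 207.21700 Da

207.2170 Da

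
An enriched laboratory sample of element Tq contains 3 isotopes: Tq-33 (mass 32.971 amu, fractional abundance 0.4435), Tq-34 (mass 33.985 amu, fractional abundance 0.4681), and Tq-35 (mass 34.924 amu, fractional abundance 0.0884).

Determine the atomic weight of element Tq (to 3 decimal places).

Average mass = Σ (abundance × isotope mass) = 0.4435 × 32.971 + 0.4681 × 33.985 + 0.0884 × 34.924
= 14.6226 + 15.9084 + 3.0873 = 33.6183 amu

33.618 amu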